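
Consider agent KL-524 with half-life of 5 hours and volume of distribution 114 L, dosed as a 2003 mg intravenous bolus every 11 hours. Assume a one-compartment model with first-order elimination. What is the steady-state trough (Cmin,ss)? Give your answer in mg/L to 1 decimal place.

k = ln2/t½ = ln2/5 ≈ 0.138629 h⁻¹; fraction remaining f = e^(−kτ) = e^(−0.138629×11) ≈ 0.2176.
At steady state, accumulation factor R = 1/(1 − e^(−kτ)) ≈ 1.2781.
Each bolus raises the concentration by D/Vd = 2003/114 ≈ 17.570 mg/L.
Cmax,ss = C₀/(1 − f) ≈ 17.570/0.7824 ≈ 22.457 mg/L.
One interval later, Cmin,ss = Cmax,ss·e^(−kτ) ≈ 22.457 × 0.2176 ≈ 4.887 mg/L.

4.9 mg/L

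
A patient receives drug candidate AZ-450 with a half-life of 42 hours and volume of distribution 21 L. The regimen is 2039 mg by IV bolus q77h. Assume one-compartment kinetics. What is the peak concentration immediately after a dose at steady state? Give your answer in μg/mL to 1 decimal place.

Over one 77-h interval, 77/42 ≈ 1.8333 half-lives elapse, leaving f ≈ 0.2806 of each dose.
Accumulation ratio R = 1/(1 − f) ≈ 1/0.7194 ≈ 1.3900.
Single-dose peak C₀ = D/Vd = 2039/21 ≈ 97.095 μg/mL.
Steady-state peak Cmax,ss = C₀·R ≈ 97.095 × 1.3900 ≈ 134.962 μg/mL.

135.0 μg/mL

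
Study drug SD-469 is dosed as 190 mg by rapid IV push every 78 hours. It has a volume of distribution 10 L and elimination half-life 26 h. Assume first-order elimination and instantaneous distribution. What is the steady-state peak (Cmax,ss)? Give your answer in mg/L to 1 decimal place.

21.7 mg/L

τ = 78 h = 3 half-lives, so f = (1/2)^3 = 0.125.
At steady state, R = 1/(1 − 0.125) = 8/7.
Single-dose peak C₀ = D/Vd = 190/10 = 19 mg/L.
Steady-state peak Cmax,ss = C₀·R = 19 × 8/7 ≈ 21.714 mg/L.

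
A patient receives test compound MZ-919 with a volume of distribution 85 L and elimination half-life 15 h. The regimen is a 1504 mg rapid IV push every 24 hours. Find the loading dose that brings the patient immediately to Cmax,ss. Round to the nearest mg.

2244 mg

f = (1/2)^(24/15) ≈ 0.329877; accumulation ratio R = 1/(1−f) ≈ 1.49226.
Loading dose to hit Cmax,ss on first dose: D_load = D_maint·R ≈ 1504 × 1.49226 ≈ 2244.36 mg.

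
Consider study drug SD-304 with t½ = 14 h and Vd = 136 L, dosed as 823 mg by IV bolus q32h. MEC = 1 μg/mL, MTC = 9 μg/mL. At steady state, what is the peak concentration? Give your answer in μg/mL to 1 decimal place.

Over one 32-h interval, 32/14 ≈ 2.2857 half-lives elapse, leaving f ≈ 0.2051 of each dose.
Accumulation ratio R = 1/(1 − f) ≈ 1/0.7949 ≈ 1.2580.
Single-dose peak C₀ = D/Vd = 823/136 ≈ 6.051 μg/mL.
Steady-state peak Cmax,ss = C₀·R ≈ 6.051 × 1.2580 ≈ 7.612 μg/mL.
Peak 7.6 μg/mL vs MTC 9 μg/mL: below toxic threshold.

7.6 μg/mL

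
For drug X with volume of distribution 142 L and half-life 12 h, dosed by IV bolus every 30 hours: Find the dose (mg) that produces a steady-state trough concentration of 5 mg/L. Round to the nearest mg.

τ/t½ = 30/12 ≈ 2.5, so f = (1/2)^(30/12) ≈ 0.176777.
Cmin,ss = (D/Vd)·f/(1−f), so D = Cmin,ss·Vd·(1−f)/f.
D = 5 × 142 × (1−f)/f ≈ 5 × 142 × 4.65684 ≈ 3306.36 mg.

3306 mg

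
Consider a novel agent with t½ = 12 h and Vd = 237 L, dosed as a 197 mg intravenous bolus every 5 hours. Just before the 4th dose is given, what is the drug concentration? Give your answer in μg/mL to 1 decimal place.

1.4 μg/mL

f = (1/2)^(τ/t½) = (1/2)^(5/12) ≈ 0.7492.
C₀ = D/Vd = 197/237 ≈ 0.831 μg/mL.
Before the 4th dose, 3 doses have been given. Superposition: Cmin = C₀·(f + f² + … + f^3).
≈ 0.831 × (0.7492 + 0.5613 + 0.4205) ≈ 0.831 × 1.7310 ≈ 1.438 μg/mL.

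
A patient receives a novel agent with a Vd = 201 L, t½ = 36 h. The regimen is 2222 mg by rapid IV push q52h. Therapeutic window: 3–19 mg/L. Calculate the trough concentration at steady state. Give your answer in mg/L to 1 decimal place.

τ/t½ = 52/36 ≈ 1.4444, so fraction remaining f = (1/2)^(52/36) ≈ 0.3674.
Accumulation ratio R = 1/(1 − f) ≈ 1/0.6326 ≈ 1.5808.
Single-dose peak C₀ = D/Vd = 2222/201 ≈ 11.055 mg/L.
Steady-state peak Cmax,ss = C₀·R ≈ 11.055 × 1.5808 ≈ 17.476 mg/L.
Steady-state trough Cmin,ss = Cmax,ss·f ≈ 17.476 × 0.3674 ≈ 6.421 mg/L.
Trough 6.4 mg/L vs MEC 3 mg/L: adequate.

6.4 mg/L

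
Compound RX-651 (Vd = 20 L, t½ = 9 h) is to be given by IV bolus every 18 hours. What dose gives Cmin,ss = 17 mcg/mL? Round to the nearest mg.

1020 mg

τ/t½ = 18/9 ≈ 2, so f = (1/2)^(18/9) ≈ 0.250000.
Cmin,ss = (D/Vd)·f/(1−f), so D = Cmin,ss·Vd·(1−f)/f.
D = 17 × 20 × (1−f)/f ≈ 17 × 20 × 3.00000 ≈ 1020.00 mg.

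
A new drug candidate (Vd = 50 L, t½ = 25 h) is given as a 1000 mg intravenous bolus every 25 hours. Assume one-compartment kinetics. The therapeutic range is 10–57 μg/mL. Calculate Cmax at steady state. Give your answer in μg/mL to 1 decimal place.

τ = 25 h = 1 half-life, so f = (1/2)^1 = 0.5.
At steady state, R = 1/(1 − 0.5) = 2/1.
Single-dose peak C₀ = D/Vd = 1000/50 = 20 μg/mL.
Steady-state peak Cmax,ss = C₀·R = 20 × 2/1 ≈ 40.000 μg/mL.
Peak 40.0 μg/mL vs MTC 57 μg/mL: below toxic threshold.

40.0 μg/mL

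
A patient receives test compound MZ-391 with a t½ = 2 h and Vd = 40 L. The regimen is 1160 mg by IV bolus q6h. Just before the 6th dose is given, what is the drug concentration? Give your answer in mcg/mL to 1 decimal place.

4.1 mcg/mL

f = (1/2)^(τ/t½) = (1/2)^(6/2) ≈ 0.1250.
C₀ = D/Vd = 1160/40 ≈ 29.000 mcg/mL.
Before the 6th dose, 5 doses have been given. Superposition: Cmin = C₀·(f + f² + … + f^5).
≈ 29.000 × (0.1250 + 0.0156 + 0.0020 + 0.0002 + 0.0000) ≈ 29.000 × 0.1428 ≈ 4.141 mcg/mL.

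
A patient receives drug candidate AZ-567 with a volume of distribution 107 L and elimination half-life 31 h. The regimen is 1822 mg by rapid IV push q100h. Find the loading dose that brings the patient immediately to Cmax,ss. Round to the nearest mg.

2040 mg

f = (1/2)^(100/31) ≈ 0.106890; accumulation ratio R = 1/(1−f) ≈ 1.11968.
Loading dose to hit Cmax,ss on first dose: D_load = D_maint·R ≈ 1822 × 1.11968 ≈ 2040.06 mg.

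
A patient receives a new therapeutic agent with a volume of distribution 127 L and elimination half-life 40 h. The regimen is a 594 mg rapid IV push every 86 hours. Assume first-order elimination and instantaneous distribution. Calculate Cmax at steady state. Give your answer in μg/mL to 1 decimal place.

6.0 μg/mL

Over one 86-h interval, 86/40 ≈ 2.15 half-lives elapse, leaving f ≈ 0.2253 of each dose.
At steady state, accumulation factor R = 1/(1 − e^(−kτ)) ≈ 1.2908.
Single-dose peak C₀ = D/Vd = 594/127 ≈ 4.677 μg/mL.
Steady-state peak Cmax,ss = C₀·R ≈ 4.677 × 1.2908 ≈ 6.037 μg/mL.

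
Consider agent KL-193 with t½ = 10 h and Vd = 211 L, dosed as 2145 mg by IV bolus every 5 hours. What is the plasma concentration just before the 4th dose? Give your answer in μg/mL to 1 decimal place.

f = (1/2)^(τ/t½) = (1/2)^(5/10) ≈ 0.7071.
C₀ = D/Vd = 2145/211 ≈ 10.166 μg/mL.
Before the 4th dose, 3 doses have been given. Superposition: Cmin = C₀·(f + f² + … + f^3).
≈ 10.166 × (0.7071 + 0.5000 + 0.3535) ≈ 10.166 × 1.5606 ≈ 15.865 μg/mL.

15.9 μg/mL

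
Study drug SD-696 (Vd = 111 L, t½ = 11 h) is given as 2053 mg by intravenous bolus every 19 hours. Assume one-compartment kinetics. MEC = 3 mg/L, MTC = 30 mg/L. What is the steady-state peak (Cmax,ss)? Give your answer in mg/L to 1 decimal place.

τ/t½ = 19/11 ≈ 1.7273, so fraction remaining f = (1/2)^(19/11) ≈ 0.3020.
Accumulation ratio R = 1/(1 − f) ≈ 1/0.6980 ≈ 1.4327.
Single-dose peak C₀ = D/Vd = 2053/111 ≈ 18.495 mg/L.
Steady-state peak Cmax,ss = C₀·R ≈ 18.495 × 1.4327 ≈ 26.498 mg/L.
Peak 26.5 mg/L vs MTC 30 mg/L: below toxic threshold.

26.5 mg/L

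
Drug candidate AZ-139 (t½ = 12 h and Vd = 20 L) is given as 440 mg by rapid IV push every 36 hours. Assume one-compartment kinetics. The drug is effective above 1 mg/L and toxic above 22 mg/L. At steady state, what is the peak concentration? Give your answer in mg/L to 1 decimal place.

The dosing interval is 3 half-lives, so f = 2^(−3) = 0.125.
Accumulation ratio R = 1/(1 − f) = 1/0.875 = 8/7.
Single-dose peak C₀ = D/Vd = 440/20 = 22 mg/L.
Steady-state peak Cmax,ss = C₀·R = 22 × 8/7 ≈ 25.143 mg/L.
Peak 25.1 mg/L vs MTC 22 mg/L: exceeds toxic threshold.

25.1 mg/L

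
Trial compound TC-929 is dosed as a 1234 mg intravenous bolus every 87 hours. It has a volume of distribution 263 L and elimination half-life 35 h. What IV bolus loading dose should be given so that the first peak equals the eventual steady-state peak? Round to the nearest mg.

1502 mg

f = (1/2)^(87/35) ≈ 0.178536; accumulation ratio R = 1/(1−f) ≈ 1.21734.
Loading dose to hit Cmax,ss on first dose: D_load = D_maint·R ≈ 1234 × 1.21734 ≈ 1502.20 mg.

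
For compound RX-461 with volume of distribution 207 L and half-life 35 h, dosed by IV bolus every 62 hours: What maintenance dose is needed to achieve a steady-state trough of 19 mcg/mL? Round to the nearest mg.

9494 mg

τ/t½ = 62/35 ≈ 1.7714, so f = (1/2)^(62/35) ≈ 0.292919.
Cmin,ss = (D/Vd)·f/(1−f), so D = Cmin,ss·Vd·(1−f)/f.
D = 19 × 207 × (1−f)/f ≈ 19 × 207 × 2.41391 ≈ 9493.91 mg.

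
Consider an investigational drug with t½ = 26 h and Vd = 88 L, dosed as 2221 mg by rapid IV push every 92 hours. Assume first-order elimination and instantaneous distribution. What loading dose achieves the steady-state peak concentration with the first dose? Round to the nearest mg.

f = (1/2)^(92/26) ≈ 0.086063; accumulation ratio R = 1/(1−f) ≈ 1.09417.
Loading dose to hit Cmax,ss on first dose: D_load = D_maint·R ≈ 2221 × 1.09417 ≈ 2430.15 mg.

2430 mg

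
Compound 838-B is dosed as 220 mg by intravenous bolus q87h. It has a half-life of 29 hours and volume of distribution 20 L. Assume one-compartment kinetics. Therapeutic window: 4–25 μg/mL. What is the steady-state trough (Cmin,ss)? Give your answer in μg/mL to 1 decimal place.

1.6 μg/mL

The dosing interval is 3 half-lives, so f = 2^(−3) = 0.125.
At steady state, R = 1/(1 − 0.125) = 8/7.
Single-dose peak C₀ = D/Vd = 220/20 = 11 μg/mL.
Steady-state peak Cmax,ss = C₀·R = 11 × 8/7 ≈ 12.571 μg/mL.
Steady-state trough Cmin,ss = Cmax,ss·f ≈ 12.571 × 0.125 ≈ 1.571 μg/mL.
Trough 1.6 μg/mL vs MEC 4 μg/mL: subtherapeutic.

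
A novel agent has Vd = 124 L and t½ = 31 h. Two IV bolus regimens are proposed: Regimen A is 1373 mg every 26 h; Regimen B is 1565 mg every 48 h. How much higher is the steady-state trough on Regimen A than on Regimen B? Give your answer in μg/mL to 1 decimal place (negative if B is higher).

7.5 μg/mL

Regimen A: f = (1/2)^(26/31) ≈ 0.5591; Cmin,ss = (1373/124)·f/(1−f) ≈ 14.041 μg/mL.
Regimen B: f = (1/2)^(48/31) ≈ 0.3419; Cmin,ss = (1565/124)·f/(1−f) ≈ 6.557 μg/mL.
Difference ≈ 14.041 − 6.557 ≈ 7.484 μg/mL.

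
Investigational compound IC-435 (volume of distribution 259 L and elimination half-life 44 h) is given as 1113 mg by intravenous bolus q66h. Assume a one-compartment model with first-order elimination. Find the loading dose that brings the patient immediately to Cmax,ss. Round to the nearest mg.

f = (1/2)^(66/44) ≈ 0.353553; accumulation ratio R = 1/(1−f) ≈ 1.54692.
Loading dose to hit Cmax,ss on first dose: D_load = D_maint·R ≈ 1113 × 1.54692 ≈ 1721.72 mg.

1722 mg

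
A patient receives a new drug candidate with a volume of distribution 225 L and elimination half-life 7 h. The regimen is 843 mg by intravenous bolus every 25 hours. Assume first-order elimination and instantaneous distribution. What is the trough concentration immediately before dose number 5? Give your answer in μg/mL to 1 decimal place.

0.3 μg/mL

f = (1/2)^(τ/t½) = (1/2)^(25/7) ≈ 0.0841.
C₀ = D/Vd = 843/225 ≈ 3.747 μg/mL.
Before the 5th dose, 4 doses have been given. Superposition: Cmin = C₀·(f + f² + … + f^4).
≈ 3.747 × (0.0841 + 0.0071 + 0.0006 + 0.0001) ≈ 3.747 × 0.0919 ≈ 0.344 μg/mL.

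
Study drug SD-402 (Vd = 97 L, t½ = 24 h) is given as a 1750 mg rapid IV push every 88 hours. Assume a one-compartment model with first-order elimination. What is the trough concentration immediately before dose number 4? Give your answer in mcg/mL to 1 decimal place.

1.5 mcg/mL

f = (1/2)^(τ/t½) = (1/2)^(88/24) ≈ 0.0787.
C₀ = D/Vd = 1750/97 ≈ 18.041 mcg/mL.
Before the 4th dose, 3 doses have been given. Superposition: Cmin = C₀·(f + f² + … + f^3).
≈ 18.041 × (0.0787 + 0.0062 + 0.0005) ≈ 18.041 × 0.0854 ≈ 1.541 mcg/mL.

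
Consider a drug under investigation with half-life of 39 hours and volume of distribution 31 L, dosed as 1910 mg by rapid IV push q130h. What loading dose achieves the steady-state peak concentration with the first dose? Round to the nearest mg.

f = (1/2)^(130/39) ≈ 0.099213; accumulation ratio R = 1/(1−f) ≈ 1.11014.
Loading dose to hit Cmax,ss on first dose: D_load = D_maint·R ≈ 1910 × 1.11014 ≈ 2120.37 mg.

2120 mg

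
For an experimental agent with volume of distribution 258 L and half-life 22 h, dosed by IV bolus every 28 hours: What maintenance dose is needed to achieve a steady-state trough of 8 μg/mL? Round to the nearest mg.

2923 mg

τ/t½ = 28/22 ≈ 1.2727, so f = (1/2)^(28/22) ≈ 0.413877.
Cmin,ss = (D/Vd)·f/(1−f), so D = Cmin,ss·Vd·(1−f)/f.
D = 8 × 258 × (1−f)/f ≈ 8 × 258 × 1.41618 ≈ 2923.00 mg.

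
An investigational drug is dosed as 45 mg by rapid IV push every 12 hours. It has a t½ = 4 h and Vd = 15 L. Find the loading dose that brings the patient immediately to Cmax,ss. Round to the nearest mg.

51 mg

f = (1/2)^(12/4) ≈ 0.125000; accumulation ratio R = 1/(1−f) ≈ 1.14286.
Loading dose to hit Cmax,ss on first dose: D_load = D_maint·R ≈ 45 × 1.14286 ≈ 51.43 mg.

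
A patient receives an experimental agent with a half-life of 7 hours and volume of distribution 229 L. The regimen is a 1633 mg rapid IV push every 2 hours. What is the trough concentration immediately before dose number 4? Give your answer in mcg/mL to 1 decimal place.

f = (1/2)^(τ/t½) = (1/2)^(2/7) ≈ 0.8203.
C₀ = D/Vd = 1633/229 ≈ 7.131 mcg/mL.
Before the 4th dose, 3 doses have been given. Superposition: Cmin = C₀·(f + f² + … + f^3).
≈ 7.131 × (0.8203 + 0.6729 + 0.5520) ≈ 7.131 × 2.0452 ≈ 14.584 mcg/mL.

14.6 mcg/mL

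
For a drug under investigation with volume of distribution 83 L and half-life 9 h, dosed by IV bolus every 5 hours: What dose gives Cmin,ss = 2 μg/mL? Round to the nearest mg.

78 mg

τ/t½ = 5/9 ≈ 0.55556, so f = (1/2)^(5/9) ≈ 0.680395.
Cmin,ss = (D/Vd)·f/(1−f), so D = Cmin,ss·Vd·(1−f)/f.
D = 2 × 83 × (1−f)/f ≈ 2 × 83 × 0.46973 ≈ 77.98 mg.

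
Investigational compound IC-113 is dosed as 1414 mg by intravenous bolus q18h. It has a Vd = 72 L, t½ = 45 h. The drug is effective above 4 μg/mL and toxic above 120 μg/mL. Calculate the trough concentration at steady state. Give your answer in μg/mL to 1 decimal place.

61.5 μg/mL

τ/t½ = 18/45 ≈ 0.4, so fraction remaining f = (1/2)^(18/45) ≈ 0.7579.
Single-dose peak C₀ = D/Vd = 1414/72 ≈ 19.639 μg/mL.
Steady-state trough Cmin,ss = C₀·f/(1−f) ≈ 19.639 × 0.7579/0.2421 ≈ 61.480 μg/mL.
Trough 61.5 μg/mL vs MEC 4 μg/mL: adequate.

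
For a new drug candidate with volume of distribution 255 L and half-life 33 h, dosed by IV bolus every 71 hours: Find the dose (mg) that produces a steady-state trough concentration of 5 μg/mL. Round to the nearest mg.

4390 mg

τ/t½ = 71/33 ≈ 2.1515, so f = (1/2)^(71/33) ≈ 0.225076.
Cmin,ss = (D/Vd)·f/(1−f), so D = Cmin,ss·Vd·(1−f)/f.
D = 5 × 255 × (1−f)/f ≈ 5 × 255 × 3.44294 ≈ 4389.75 mg.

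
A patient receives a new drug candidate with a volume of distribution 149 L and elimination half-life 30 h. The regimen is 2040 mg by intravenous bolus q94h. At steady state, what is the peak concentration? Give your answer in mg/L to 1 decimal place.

k = ln2/t½ = ln2/30 ≈ 0.023105 h⁻¹; fraction remaining f = e^(−kτ) = e^(−0.023105×94) ≈ 0.1140.
Accumulation ratio R = 1/(1 − f) ≈ 1/0.8860 ≈ 1.1287.
Each bolus raises the concentration by D/Vd = 2040/149 ≈ 13.691 mg/L.
Steady-state peak Cmax,ss = C₀·R ≈ 13.691 × 1.1287 ≈ 15.453 mg/L.

15.5 mg/L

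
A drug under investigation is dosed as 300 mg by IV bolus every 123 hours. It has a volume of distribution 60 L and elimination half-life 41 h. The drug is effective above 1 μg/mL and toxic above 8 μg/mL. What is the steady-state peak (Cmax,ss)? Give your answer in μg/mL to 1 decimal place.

5.7 μg/mL

The dosing interval is 3 half-lives, so f = 2^(−3) = 0.125.
At steady state, R = 1/(1 − 0.125) = 8/7.
Single-dose peak C₀ = D/Vd = 300/60 = 5 μg/mL.
Steady-state peak Cmax,ss = C₀·R = 5 × 8/7 ≈ 5.714 μg/mL.
Peak 5.7 μg/mL vs MTC 8 μg/mL: below toxic threshold.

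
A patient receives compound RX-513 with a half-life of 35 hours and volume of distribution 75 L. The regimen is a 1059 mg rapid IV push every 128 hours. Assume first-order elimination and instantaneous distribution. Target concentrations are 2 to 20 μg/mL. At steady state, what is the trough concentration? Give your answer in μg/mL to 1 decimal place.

1.2 μg/mL

Over one 128-h interval, 128/35 ≈ 3.6571 half-lives elapse, leaving f ≈ 0.0793 of each dose.
At steady state, accumulation factor R = 1/(1 − e^(−kτ)) ≈ 1.0861.
Each bolus raises the concentration by D/Vd = 1059/75 ≈ 14.120 μg/mL.
Cmax,ss = C₀/(1 − f) ≈ 14.120/0.9207 ≈ 15.336 μg/mL.
Steady-state trough Cmin,ss = Cmax,ss·f ≈ 15.336 × 0.0793 ≈ 1.216 μg/mL.
Trough 1.2 μg/mL vs MEC 2 μg/mL: subtherapeutic.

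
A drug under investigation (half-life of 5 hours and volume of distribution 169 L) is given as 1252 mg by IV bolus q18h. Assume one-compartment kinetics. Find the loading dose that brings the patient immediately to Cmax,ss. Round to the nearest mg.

f = (1/2)^(18/5) ≈ 0.082469; accumulation ratio R = 1/(1−f) ≈ 1.08988.
Loading dose to hit Cmax,ss on first dose: D_load = D_maint·R ≈ 1252 × 1.08988 ≈ 1364.53 mg.

1365 mg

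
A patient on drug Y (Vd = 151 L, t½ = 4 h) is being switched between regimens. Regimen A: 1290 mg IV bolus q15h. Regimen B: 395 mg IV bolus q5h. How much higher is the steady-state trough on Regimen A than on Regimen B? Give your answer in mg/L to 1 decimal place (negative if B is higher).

-1.2 mg/L

Regimen A: f = (1/2)^(15/4) ≈ 0.0743; Cmin,ss = (1290/151)·f/(1−f) ≈ 0.686 mg/L.
Regimen B: f = (1/2)^(5/4) ≈ 0.4204; Cmin,ss = (395/151)·f/(1−f) ≈ 1.897 mg/L.
Difference ≈ 0.686 − 1.897 ≈ -1.211 mg/L.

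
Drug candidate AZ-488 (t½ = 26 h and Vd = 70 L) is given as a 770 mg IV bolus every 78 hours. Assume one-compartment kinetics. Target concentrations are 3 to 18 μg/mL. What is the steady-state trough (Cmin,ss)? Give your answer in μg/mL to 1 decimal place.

τ = 78 h = 3 half-lives, so f = (1/2)^3 = 0.125.
Accumulation ratio R = 1/(1 − f) = 1/0.875 = 8/7.
Single-dose peak C₀ = D/Vd = 770/70 = 11 μg/mL.
Steady-state peak Cmax,ss = C₀·R = 11 × 8/7 ≈ 12.571 μg/mL.
Steady-state trough Cmin,ss = Cmax,ss·f ≈ 12.571 × 0.125 ≈ 1.571 μg/mL.
Trough 1.6 μg/mL vs MEC 3 μg/mL: subtherapeutic.

1.6 μg/mL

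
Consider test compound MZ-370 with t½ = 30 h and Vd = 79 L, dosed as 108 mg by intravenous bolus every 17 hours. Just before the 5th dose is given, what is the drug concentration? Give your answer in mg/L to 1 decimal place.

2.3 mg/L

f = (1/2)^(τ/t½) = (1/2)^(17/30) ≈ 0.6752.
C₀ = D/Vd = 108/79 ≈ 1.367 mg/L.
Before the 5th dose, 4 doses have been given. Superposition: Cmin = C₀·(f + f² + … + f^4).
≈ 1.367 × (0.6752 + 0.4559 + 0.3078 + 0.2078) ≈ 1.367 × 1.6467 ≈ 2.251 mg/L.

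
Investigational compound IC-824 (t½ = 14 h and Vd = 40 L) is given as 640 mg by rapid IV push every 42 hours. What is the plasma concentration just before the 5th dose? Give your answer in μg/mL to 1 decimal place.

2.3 μg/mL

f = (1/2)^(τ/t½) = (1/2)^(42/14) ≈ 0.1250.
C₀ = D/Vd = 640/40 ≈ 16.000 μg/mL.
Before the 5th dose, 4 doses have been given. Superposition: Cmin = C₀·(f + f² + … + f^4).
≈ 16.000 × (0.1250 + 0.0156 + 0.0020 + 0.0002) ≈ 16.000 × 0.1428 ≈ 2.285 μg/mL.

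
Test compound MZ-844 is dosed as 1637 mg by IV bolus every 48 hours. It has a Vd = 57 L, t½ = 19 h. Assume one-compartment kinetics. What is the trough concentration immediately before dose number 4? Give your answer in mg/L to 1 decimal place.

f = (1/2)^(τ/t½) = (1/2)^(48/19) ≈ 0.1736.
C₀ = D/Vd = 1637/57 ≈ 28.719 mg/L.
Before the 4th dose, 3 doses have been given. Superposition: Cmin = C₀·(f + f² + … + f^3).
≈ 28.719 × (0.1736 + 0.0301 + 0.0052) ≈ 28.719 × 0.2089 ≈ 5.999 mg/L.

6.0 mg/L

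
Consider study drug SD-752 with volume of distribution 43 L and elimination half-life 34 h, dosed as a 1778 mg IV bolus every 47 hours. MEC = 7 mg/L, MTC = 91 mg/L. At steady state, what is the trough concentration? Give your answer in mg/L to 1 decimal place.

k = ln2/t½ = ln2/34 ≈ 0.020387 h⁻¹; fraction remaining f = e^(−kτ) = e^(−0.020387×47) ≈ 0.3836.
Accumulation ratio R = 1/(1 − f) ≈ 1/0.6164 ≈ 1.6223.
Single-dose peak C₀ = D/Vd = 1778/43 ≈ 41.349 mg/L.
Steady-state peak Cmax,ss = C₀·R ≈ 41.349 × 1.6223 ≈ 67.080 mg/L.
Steady-state trough Cmin,ss = Cmax,ss·f ≈ 67.080 × 0.3836 ≈ 25.732 mg/L.
Trough 25.7 mg/L vs MEC 7 mg/L: adequate.

25.7 mg/L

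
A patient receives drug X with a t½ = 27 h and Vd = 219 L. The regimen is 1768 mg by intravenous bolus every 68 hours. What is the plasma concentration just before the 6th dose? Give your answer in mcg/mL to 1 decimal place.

1.7 mcg/mL

f = (1/2)^(τ/t½) = (1/2)^(68/27) ≈ 0.1745.
C₀ = D/Vd = 1768/219 ≈ 8.073 mcg/mL.
Before the 6th dose, 5 doses have been given. Superposition: Cmin = C₀·(f + f² + … + f^5).
≈ 8.073 × (0.1745 + 0.0305 + 0.0053 + 0.0009 + 0.0002) ≈ 8.073 × 0.2114 ≈ 1.707 mcg/mL.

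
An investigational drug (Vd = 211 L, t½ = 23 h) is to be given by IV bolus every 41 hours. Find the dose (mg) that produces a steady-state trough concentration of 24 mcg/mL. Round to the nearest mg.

τ/t½ = 41/23 ≈ 1.7826, so f = (1/2)^(41/23) ≈ 0.290657.
Cmin,ss = (D/Vd)·f/(1−f), so D = Cmin,ss·Vd·(1−f)/f.
D = 24 × 211 × (1−f)/f ≈ 24 × 211 × 2.44048 ≈ 12358.59 mg.

12359 mg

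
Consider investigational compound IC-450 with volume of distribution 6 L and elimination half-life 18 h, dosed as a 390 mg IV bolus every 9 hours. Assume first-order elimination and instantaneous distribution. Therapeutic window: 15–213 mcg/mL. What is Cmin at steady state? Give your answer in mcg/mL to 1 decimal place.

τ/t½ = 9/18 ≈ 0.5, so fraction remaining f = (1/2)^(9/18) ≈ 0.7071.
Each bolus raises the concentration by D/Vd = 390/6 ≈ 65.000 mcg/mL.
Steady-state trough Cmin,ss = C₀·f/(1−f) ≈ 65.000 × 0.7071/0.2929 ≈ 156.919 mcg/mL.
Trough 156.9 mcg/mL vs MEC 15 mcg/mL: adequate.

156.9 mcg/mL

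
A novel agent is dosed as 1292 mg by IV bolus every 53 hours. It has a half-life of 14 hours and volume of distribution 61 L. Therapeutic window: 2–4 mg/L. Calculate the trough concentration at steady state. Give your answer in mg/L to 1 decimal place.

1.7 mg/L

Over one 53-h interval, 53/14 ≈ 3.7857 half-lives elapse, leaving f ≈ 0.0725 of each dose.
At steady state, accumulation factor R = 1/(1 − e^(−kτ)) ≈ 1.0782.
Each bolus raises the concentration by D/Vd = 1292/61 ≈ 21.180 mg/L.
Steady-state peak Cmax,ss = C₀·R ≈ 21.180 × 1.0782 ≈ 22.836 mg/L.
One interval later, Cmin,ss = Cmax,ss·e^(−kτ) ≈ 22.836 × 0.0725 ≈ 1.656 mg/L.
Trough 1.7 mg/L vs MEC 2 mg/L: subtherapeutic.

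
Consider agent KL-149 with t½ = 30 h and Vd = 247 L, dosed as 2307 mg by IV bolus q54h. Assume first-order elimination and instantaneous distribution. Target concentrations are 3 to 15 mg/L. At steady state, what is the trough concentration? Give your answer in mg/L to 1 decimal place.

k = ln2/t½ = ln2/30 ≈ 0.023105 h⁻¹; fraction remaining f = e^(−kτ) = e^(−0.023105×54) ≈ 0.2872.
Single-dose peak C₀ = D/Vd = 2307/247 ≈ 9.340 mg/L.
Steady-state trough Cmin,ss = C₀·f/(1−f) ≈ 9.340 × 0.2872/0.7128 ≈ 3.763 mg/L.
Trough 3.8 mg/L vs MEC 3 mg/L: adequate.

3.8 mg/L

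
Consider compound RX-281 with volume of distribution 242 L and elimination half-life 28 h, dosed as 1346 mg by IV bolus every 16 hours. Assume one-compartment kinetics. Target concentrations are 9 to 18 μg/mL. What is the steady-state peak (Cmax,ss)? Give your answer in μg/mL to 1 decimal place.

17.0 μg/mL

k = ln2/t½ = ln2/28 ≈ 0.024755 h⁻¹; fraction remaining f = e^(−kτ) = e^(−0.024755×16) ≈ 0.6730.
Accumulation ratio R = 1/(1 − f) ≈ 1/0.3270 ≈ 3.0581.
Single-dose peak C₀ = D/Vd = 1346/242 ≈ 5.562 μg/mL.
Steady-state peak Cmax,ss = C₀·R ≈ 5.562 × 3.0581 ≈ 17.009 μg/mL.
Peak 17.0 μg/mL vs MTC 18 μg/mL: below toxic threshold.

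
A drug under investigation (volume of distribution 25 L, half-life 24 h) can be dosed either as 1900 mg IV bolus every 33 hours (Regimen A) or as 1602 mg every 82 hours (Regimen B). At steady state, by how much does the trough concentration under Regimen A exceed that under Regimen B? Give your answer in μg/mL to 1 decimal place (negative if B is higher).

41.1 μg/mL

Regimen A: f = (1/2)^(33/24) ≈ 0.3856; Cmin,ss = (1900/25)·f/(1−f) ≈ 47.698 μg/mL.
Regimen B: f = (1/2)^(82/24) ≈ 0.0936; Cmin,ss = (1602/25)·f/(1−f) ≈ 6.617 μg/mL.
Difference ≈ 47.698 − 6.617 ≈ 41.081 μg/mL.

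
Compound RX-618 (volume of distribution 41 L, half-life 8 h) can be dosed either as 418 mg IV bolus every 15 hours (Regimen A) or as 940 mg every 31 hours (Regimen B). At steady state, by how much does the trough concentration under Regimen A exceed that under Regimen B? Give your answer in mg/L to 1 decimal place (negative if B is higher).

2.1 mg/L

Regimen A: f = (1/2)^(15/8) ≈ 0.2726; Cmin,ss = (418/41)·f/(1−f) ≈ 3.821 mg/L.
Regimen B: f = (1/2)^(31/8) ≈ 0.0682; Cmin,ss = (940/41)·f/(1−f) ≈ 1.678 mg/L.
Difference ≈ 3.821 − 1.678 ≈ 2.143 mg/L.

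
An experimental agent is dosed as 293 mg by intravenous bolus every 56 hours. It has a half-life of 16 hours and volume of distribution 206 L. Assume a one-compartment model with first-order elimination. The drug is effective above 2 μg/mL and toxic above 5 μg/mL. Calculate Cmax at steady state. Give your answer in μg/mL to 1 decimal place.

1.6 μg/mL

Over one 56-h interval, 56/16 ≈ 3.5 half-lives elapse, leaving f ≈ 0.0884 of each dose.
At steady state, accumulation factor R = 1/(1 − e^(−kτ)) ≈ 1.0970.
Each bolus raises the concentration by D/Vd = 293/206 ≈ 1.422 μg/mL.
Steady-state peak Cmax,ss = C₀·R ≈ 1.422 × 1.0970 ≈ 1.560 μg/mL.
Peak 1.6 μg/mL vs MTC 5 μg/mL: below toxic threshold.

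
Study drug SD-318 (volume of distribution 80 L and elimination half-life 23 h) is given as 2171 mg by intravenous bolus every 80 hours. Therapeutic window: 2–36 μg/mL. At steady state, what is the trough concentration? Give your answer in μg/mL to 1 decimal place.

Over one 80-h interval, 80/23 ≈ 3.4783 half-lives elapse, leaving f ≈ 0.0897 of each dose.
Each bolus raises the concentration by D/Vd = 2171/80 ≈ 27.137 μg/mL.
Steady-state trough Cmin,ss = C₀·f/(1−f) ≈ 27.137 × 0.0897/0.9103 ≈ 2.674 μg/mL.
Trough 2.7 μg/mL vs MEC 2 μg/mL: adequate.

2.7 μg/mL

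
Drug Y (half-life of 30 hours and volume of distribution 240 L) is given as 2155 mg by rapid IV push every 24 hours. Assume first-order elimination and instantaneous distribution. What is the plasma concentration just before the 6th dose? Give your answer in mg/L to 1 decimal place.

f = (1/2)^(τ/t½) = (1/2)^(24/30) ≈ 0.5743.
C₀ = D/Vd = 2155/240 ≈ 8.979 mg/L.
Before the 6th dose, 5 doses have been given. Superposition: Cmin = C₀·(f + f² + … + f^5).
≈ 8.979 × (0.5743 + 0.3298 + 0.1894 + 0.1088 + 0.0625) ≈ 8.979 × 1.2648 ≈ 11.357 mg/L.

11.4 mg/L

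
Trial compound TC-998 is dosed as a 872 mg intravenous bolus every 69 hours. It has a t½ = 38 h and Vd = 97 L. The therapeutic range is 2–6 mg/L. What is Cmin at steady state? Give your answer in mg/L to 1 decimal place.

3.6 mg/L

Over one 69-h interval, 69/38 ≈ 1.8158 half-lives elapse, leaving f ≈ 0.2840 of each dose.
Single-dose peak C₀ = D/Vd = 872/97 ≈ 8.990 mg/L.
Steady-state trough Cmin,ss = C₀·f/(1−f) ≈ 8.990 × 0.2840/0.7160 ≈ 3.566 mg/L.
Trough 3.6 mg/L vs MEC 2 mg/L: adequate.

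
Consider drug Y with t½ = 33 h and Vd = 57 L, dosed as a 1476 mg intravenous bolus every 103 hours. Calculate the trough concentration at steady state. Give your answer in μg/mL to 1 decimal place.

Over one 103-h interval, 103/33 ≈ 3.1212 half-lives elapse, leaving f ≈ 0.1149 of each dose.
At steady state, accumulation factor R = 1/(1 − e^(−kτ)) ≈ 1.1298.
Single-dose peak C₀ = D/Vd = 1476/57 ≈ 25.895 μg/mL.
Steady-state peak Cmax,ss = C₀·R ≈ 25.895 × 1.1298 ≈ 29.256 μg/mL.
One interval later, Cmin,ss = Cmax,ss·e^(−kτ) ≈ 29.256 × 0.1149 ≈ 3.362 μg/mL.

3.4 μg/mL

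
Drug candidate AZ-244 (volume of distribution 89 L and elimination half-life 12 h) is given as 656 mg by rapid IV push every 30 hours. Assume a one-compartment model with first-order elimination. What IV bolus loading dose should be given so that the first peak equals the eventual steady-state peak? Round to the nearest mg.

f = (1/2)^(30/12) ≈ 0.176777; accumulation ratio R = 1/(1−f) ≈ 1.21474.
Loading dose to hit Cmax,ss on first dose: D_load = D_maint·R ≈ 656 × 1.21474 ≈ 796.87 mg.

797 mg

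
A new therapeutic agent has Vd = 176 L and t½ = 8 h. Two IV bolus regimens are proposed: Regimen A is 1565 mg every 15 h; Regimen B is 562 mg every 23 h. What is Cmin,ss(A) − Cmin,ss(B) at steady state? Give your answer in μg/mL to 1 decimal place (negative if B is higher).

2.8 μg/mL

Regimen A: f = (1/2)^(15/8) ≈ 0.2726; Cmin,ss = (1565/176)·f/(1−f) ≈ 3.332 μg/mL.
Regimen B: f = (1/2)^(23/8) ≈ 0.1363; Cmin,ss = (562/176)·f/(1−f) ≈ 0.504 μg/mL.
Difference ≈ 3.332 − 0.504 ≈ 2.828 μg/mL.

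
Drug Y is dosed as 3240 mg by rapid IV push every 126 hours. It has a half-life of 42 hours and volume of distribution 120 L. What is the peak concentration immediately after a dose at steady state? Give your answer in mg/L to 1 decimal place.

τ = 126 h = 3 half-lives, so f = (1/2)^3 = 0.125.
Accumulation ratio R = 1/(1 − f) = 1/0.875 = 8/7.
Single-dose peak C₀ = D/Vd = 3240/120 = 27 mg/L.
Steady-state peak Cmax,ss = C₀·R = 27 × 8/7 ≈ 30.857 mg/L.

30.9 mg/L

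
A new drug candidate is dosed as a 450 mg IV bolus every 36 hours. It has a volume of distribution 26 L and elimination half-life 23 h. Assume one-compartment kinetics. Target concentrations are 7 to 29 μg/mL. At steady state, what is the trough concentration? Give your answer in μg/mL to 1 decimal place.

8.8 μg/mL

Over one 36-h interval, 36/23 ≈ 1.5652 half-lives elapse, leaving f ≈ 0.3379 of each dose.
Single-dose peak C₀ = D/Vd = 450/26 ≈ 17.308 μg/mL.
Steady-state trough Cmin,ss = C₀·f/(1−f) ≈ 17.308 × 0.3379/0.6621 ≈ 8.833 μg/mL.
Trough 8.8 μg/mL vs MEC 7 μg/mL: adequate.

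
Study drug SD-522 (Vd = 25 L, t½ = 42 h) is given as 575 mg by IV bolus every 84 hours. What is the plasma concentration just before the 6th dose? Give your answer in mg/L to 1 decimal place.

7.7 mg/L

f = (1/2)^(τ/t½) = (1/2)^(84/42) ≈ 0.2500.
C₀ = D/Vd = 575/25 ≈ 23.000 mg/L.
Before the 6th dose, 5 doses have been given. Superposition: Cmin = C₀·(f + f² + … + f^5).
≈ 23.000 × (0.2500 + 0.0625 + 0.0156 + 0.0039 + 0.0010) ≈ 23.000 × 0.3330 ≈ 7.659 mg/L.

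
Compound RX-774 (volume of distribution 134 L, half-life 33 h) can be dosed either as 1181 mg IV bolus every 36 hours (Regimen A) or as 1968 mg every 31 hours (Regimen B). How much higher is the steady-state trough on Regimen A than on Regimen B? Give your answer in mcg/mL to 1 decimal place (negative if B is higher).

-8.2 mcg/mL

Regimen A: f = (1/2)^(36/33) ≈ 0.4695; Cmin,ss = (1181/134)·f/(1−f) ≈ 7.800 mcg/mL.
Regimen B: f = (1/2)^(31/33) ≈ 0.5215; Cmin,ss = (1968/134)·f/(1−f) ≈ 16.006 mcg/mL.
Difference ≈ 7.800 − 16.006 ≈ -8.206 mcg/mL.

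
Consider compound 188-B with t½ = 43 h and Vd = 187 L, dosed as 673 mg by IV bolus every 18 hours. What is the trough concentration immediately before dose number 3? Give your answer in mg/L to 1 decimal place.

f = (1/2)^(τ/t½) = (1/2)^(18/43) ≈ 0.7481.
C₀ = D/Vd = 673/187 ≈ 3.599 mg/L.
Before the 3rd dose, 2 doses have been given. Superposition: Cmin = C₀·(f + f²).
≈ 3.599 × (0.7481 + 0.5597) ≈ 3.599 × 1.3078 ≈ 4.707 mg/L.

4.7 mg/L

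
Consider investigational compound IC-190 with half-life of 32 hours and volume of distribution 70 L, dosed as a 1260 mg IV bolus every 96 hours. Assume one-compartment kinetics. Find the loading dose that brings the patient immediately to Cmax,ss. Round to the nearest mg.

f = (1/2)^(96/32) ≈ 0.125000; accumulation ratio R = 1/(1−f) ≈ 1.14286.
Loading dose to hit Cmax,ss on first dose: D_load = D_maint·R ≈ 1260 × 1.14286 ≈ 1440.00 mg.

1440 mg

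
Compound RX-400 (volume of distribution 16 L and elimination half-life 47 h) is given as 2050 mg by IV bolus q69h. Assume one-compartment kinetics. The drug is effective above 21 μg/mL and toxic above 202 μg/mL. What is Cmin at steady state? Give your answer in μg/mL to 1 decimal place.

72.5 μg/mL

Over one 69-h interval, 69/47 ≈ 1.4681 half-lives elapse, leaving f ≈ 0.3615 of each dose.
At steady state, accumulation factor R = 1/(1 − e^(−kτ)) ≈ 1.5662.
Single-dose peak C₀ = D/Vd = 2050/16 ≈ 128.125 μg/mL.
Steady-state peak Cmax,ss = C₀·R ≈ 128.125 × 1.5662 ≈ 200.669 μg/mL.
Steady-state trough Cmin,ss = Cmax,ss·f ≈ 200.669 × 0.3615 ≈ 72.542 μg/mL.
Trough 72.5 μg/mL vs MEC 21 μg/mL: adequate.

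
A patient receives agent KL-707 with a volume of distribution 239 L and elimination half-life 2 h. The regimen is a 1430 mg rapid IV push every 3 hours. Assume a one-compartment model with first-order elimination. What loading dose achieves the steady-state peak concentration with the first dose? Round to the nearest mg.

2212 mg

f = (1/2)^(3/2) ≈ 0.353553; accumulation ratio R = 1/(1−f) ≈ 1.54692.
Loading dose to hit Cmax,ss on first dose: D_load = D_maint·R ≈ 1430 × 1.54692 ≈ 2212.10 mg.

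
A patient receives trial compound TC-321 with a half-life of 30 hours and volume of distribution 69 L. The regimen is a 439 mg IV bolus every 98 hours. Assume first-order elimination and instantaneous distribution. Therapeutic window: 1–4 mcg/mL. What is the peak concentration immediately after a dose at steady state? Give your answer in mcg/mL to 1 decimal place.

Over one 98-h interval, 98/30 ≈ 3.2667 half-lives elapse, leaving f ≈ 0.1039 of each dose.
At steady state, accumulation factor R = 1/(1 − e^(−kτ)) ≈ 1.1159.
Single-dose peak C₀ = D/Vd = 439/69 ≈ 6.362 mcg/mL.
Steady-state peak Cmax,ss = C₀·R ≈ 6.362 × 1.1159 ≈ 7.099 mcg/mL.
Peak 7.1 mcg/mL vs MTC 4 mcg/mL: exceeds toxic threshold.

7.1 mcg/mL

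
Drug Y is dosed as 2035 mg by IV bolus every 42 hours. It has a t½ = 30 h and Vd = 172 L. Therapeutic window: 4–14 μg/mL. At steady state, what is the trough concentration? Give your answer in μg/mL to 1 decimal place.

7.2 μg/mL

k = ln2/t½ = ln2/30 ≈ 0.023105 h⁻¹; fraction remaining f = e^(−kτ) = e^(−0.023105×42) ≈ 0.3789.
At steady state, accumulation factor R = 1/(1 − e^(−kτ)) ≈ 1.6100.
Single-dose peak C₀ = D/Vd = 2035/172 ≈ 11.831 μg/mL.
Steady-state peak Cmax,ss = C₀·R ≈ 11.831 × 1.6100 ≈ 19.048 μg/mL.
Steady-state trough Cmin,ss = Cmax,ss·f ≈ 19.048 × 0.3789 ≈ 7.217 μg/mL.
Trough 7.2 μg/mL vs MEC 4 μg/mL: adequate.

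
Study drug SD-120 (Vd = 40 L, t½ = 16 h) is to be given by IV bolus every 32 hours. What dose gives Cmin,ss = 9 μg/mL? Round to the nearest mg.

1080 mg

τ/t½ = 32/16 ≈ 2, so f = (1/2)^(32/16) ≈ 0.250000.
Cmin,ss = (D/Vd)·f/(1−f), so D = Cmin,ss·Vd·(1−f)/f.
D = 9 × 40 × (1−f)/f ≈ 9 × 40 × 3.00000 ≈ 1080.00 mg.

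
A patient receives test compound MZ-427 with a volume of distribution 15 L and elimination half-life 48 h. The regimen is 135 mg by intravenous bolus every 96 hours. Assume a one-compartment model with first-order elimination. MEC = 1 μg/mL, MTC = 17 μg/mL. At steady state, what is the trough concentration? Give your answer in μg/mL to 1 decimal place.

3.0 μg/mL

The dosing interval is 2 half-lives, so f = 2^(−2) = 0.25.
Accumulation ratio R = 1/(1 − f) = 1/0.75 = 4/3.
Single-dose peak C₀ = D/Vd = 135/15 = 9 μg/mL.
Steady-state peak Cmax,ss = C₀·R = 9 × 4/3 ≈ 12.000 μg/mL.
Steady-state trough Cmin,ss = Cmax,ss·f ≈ 12.000 × 0.25 ≈ 3.000 μg/mL.
Trough 3.0 μg/mL vs MEC 1 μg/mL: adequate.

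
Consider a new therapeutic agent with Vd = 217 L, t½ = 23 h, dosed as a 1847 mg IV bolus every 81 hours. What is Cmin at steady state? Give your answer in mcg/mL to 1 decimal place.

k = ln2/t½ = ln2/23 ≈ 0.030137 h⁻¹; fraction remaining f = e^(−kτ) = e^(−0.030137×81) ≈ 0.0871.
Accumulation ratio R = 1/(1 − f) ≈ 1/0.9129 ≈ 1.0954.
Single-dose peak C₀ = D/Vd = 1847/217 ≈ 8.512 mcg/mL.
Steady-state peak Cmax,ss = C₀·R ≈ 8.512 × 1.0954 ≈ 9.324 mcg/mL.
One interval later, Cmin,ss = Cmax,ss·e^(−kτ) ≈ 9.324 × 0.0871 ≈ 0.812 mcg/mL.

0.8 mcg/mL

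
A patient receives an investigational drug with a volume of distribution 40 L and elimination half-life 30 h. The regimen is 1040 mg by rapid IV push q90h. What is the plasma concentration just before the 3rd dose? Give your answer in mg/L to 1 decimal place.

3.7 mg/L

f = (1/2)^(τ/t½) = (1/2)^(90/30) ≈ 0.1250.
C₀ = D/Vd = 1040/40 ≈ 26.000 mg/L.
Before the 3rd dose, 2 doses have been given. Superposition: Cmin = C₀·(f + f²).
≈ 26.000 × (0.1250 + 0.0156) ≈ 26.000 × 0.1406 ≈ 3.656 mg/L.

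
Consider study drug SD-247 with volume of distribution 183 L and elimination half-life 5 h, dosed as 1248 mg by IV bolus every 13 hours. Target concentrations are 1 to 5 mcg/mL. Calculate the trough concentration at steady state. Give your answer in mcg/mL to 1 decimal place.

1.3 mcg/mL

τ/t½ = 13/5 ≈ 2.6, so fraction remaining f = (1/2)^(13/5) ≈ 0.1649.
Each bolus raises the concentration by D/Vd = 1248/183 ≈ 6.820 mcg/mL.
Steady-state trough Cmin,ss = C₀·f/(1−f) ≈ 6.820 × 0.1649/0.8351 ≈ 1.347 mcg/mL.
Trough 1.3 mcg/mL vs MEC 1 mcg/mL: adequate.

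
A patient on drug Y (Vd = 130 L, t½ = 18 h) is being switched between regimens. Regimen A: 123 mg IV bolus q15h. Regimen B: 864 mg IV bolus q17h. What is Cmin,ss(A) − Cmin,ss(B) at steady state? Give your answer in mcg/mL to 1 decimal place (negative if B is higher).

Regimen A: f = (1/2)^(15/18) ≈ 0.5612; Cmin,ss = (123/130)·f/(1−f) ≈ 1.210 mcg/mL.
Regimen B: f = (1/2)^(17/18) ≈ 0.5196; Cmin,ss = (864/130)·f/(1−f) ≈ 7.188 mcg/mL.
Difference ≈ 1.210 − 7.188 ≈ -5.978 mcg/mL.

-6.0 mcg/mL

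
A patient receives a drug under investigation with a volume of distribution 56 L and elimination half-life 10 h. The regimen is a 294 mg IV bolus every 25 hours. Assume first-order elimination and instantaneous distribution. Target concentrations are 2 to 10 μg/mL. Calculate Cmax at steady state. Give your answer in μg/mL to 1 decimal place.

τ/t½ = 25/10 ≈ 2.5, so fraction remaining f = (1/2)^(25/10) ≈ 0.1768.
Accumulation ratio R = 1/(1 − f) ≈ 1/0.8232 ≈ 1.2148.
Each bolus raises the concentration by D/Vd = 294/56 ≈ 5.250 μg/mL.
Steady-state peak Cmax,ss = C₀·R ≈ 5.250 × 1.2148 ≈ 6.378 μg/mL.
Peak 6.4 μg/mL vs MTC 10 μg/mL: below toxic threshold.

6.4 μg/mL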